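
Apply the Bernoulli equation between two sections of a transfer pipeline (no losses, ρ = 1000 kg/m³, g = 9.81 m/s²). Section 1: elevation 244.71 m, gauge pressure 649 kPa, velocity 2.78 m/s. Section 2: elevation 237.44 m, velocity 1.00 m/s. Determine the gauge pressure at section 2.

Pressure head at 1: ψ₁ = P₁/(ρg) = 649×1000 / (1000 × 9.81) = 66.16 m.
Velocity heads: v₁²/2g = 2.78²/19.62 = 0.394 m; v₂²/2g = 1.00²/19.62 = 0.051 m.
Total head H = z₁ + ψ₁ + v₁²/2g = 244.71 + 66.16 + 0.394 = 311.26 m.
ψ₂ = H − z₂ − v₂²/2g = 311.26 − 237.44 − 0.051 = 73.77 m.
P₂ = ρgψ₂ = 1000 × 9.81 × 73.77 ≈ 724 kPa.

P₂ ≈ 724 kPa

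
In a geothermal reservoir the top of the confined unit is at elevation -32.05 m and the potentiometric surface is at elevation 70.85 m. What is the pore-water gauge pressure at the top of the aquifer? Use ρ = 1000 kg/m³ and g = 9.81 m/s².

Pressure head at the aquifer top: ψ = h − z = 70.85 − (-32.05) = 102.90 m.
P = ρgψ = 1000 × 9.81 × 102.90 = 1009449 Pa ≈ 1010 kPa.

P ≈ 1010 kPa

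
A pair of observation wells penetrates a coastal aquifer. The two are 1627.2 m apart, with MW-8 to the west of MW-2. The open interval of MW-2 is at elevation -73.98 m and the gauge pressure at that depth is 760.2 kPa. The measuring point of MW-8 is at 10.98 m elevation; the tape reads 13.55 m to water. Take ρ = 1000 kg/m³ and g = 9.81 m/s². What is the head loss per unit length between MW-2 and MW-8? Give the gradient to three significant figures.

Pressure head at MW-2: ψ = P/(ρg) = 760.2×1000 / (1000 × 9.81) = 77.49 m.
Total head at MW-2: h = z + ψ = -73.98 + 77.49 = 3.51 m.
Total head at MW-8: h = 10.98 − 13.55 = -2.57 m.
Head difference: h(MW-2) − h(MW-8) = 3.51 − (-2.57) = 6.08 m.
Hydraulic gradient: i = |Δh| / L = 6.08 / 1627.2 = 0.00374.

i ≈ 0.00374 m/m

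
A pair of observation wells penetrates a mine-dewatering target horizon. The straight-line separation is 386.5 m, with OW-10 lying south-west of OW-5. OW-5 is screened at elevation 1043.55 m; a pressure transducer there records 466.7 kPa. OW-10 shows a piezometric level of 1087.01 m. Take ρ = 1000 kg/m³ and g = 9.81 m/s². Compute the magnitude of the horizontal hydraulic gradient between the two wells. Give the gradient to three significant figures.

Pressure head at OW-5: ψ = P/(ρg) = 466.7×1000 / (1000 × 9.81) = 47.57 m.
Total head at OW-5: h = z + ψ = 1043.55 + 47.57 = 1091.12 m.
Total head at OW-10: h = 1087.01 m (water level in the piezometer is the total head).
Head difference: h(OW-5) − h(OW-10) = 1091.12 − 1087.01 = 4.11 m.
Hydraulic gradient: i = |Δh| / L = 4.11 / 386.5 = 0.0106.

i ≈ 0.0106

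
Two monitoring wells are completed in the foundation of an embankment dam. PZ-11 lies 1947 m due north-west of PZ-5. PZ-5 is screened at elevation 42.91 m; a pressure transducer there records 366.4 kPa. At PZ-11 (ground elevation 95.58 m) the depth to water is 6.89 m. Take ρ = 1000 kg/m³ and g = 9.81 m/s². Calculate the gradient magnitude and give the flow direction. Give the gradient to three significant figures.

i ≈ 0.00433; groundwater flows toward the south-east

Pressure head at PZ-5: ψ = P/(ρg) = 366.4×1000 / (1000 × 9.81) = 37.35 m.
Total head at PZ-5: h = z + ψ = 42.91 + 37.35 = 80.26 m.
Total head at PZ-11: h = 95.58 − 6.89 = 88.69 m.
Head difference: h(PZ-5) − h(PZ-11) = 80.26 − 88.69 = -8.43 m.
Hydraulic gradient: i = |Δh| / L = 8.43 / 1947 = 0.00433.
Flow is from higher to lower head: from PZ-11 toward PZ-5, i.e. toward the south-east.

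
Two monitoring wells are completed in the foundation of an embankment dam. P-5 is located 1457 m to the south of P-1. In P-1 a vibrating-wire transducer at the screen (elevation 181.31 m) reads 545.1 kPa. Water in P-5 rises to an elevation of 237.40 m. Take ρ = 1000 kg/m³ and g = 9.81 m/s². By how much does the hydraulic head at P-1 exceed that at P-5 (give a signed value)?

Pressure head at P-1: ψ = P/(ρg) = 545.1×1000 / (1000 × 9.81) = 55.57 m.
Total head at P-1: h = z + ψ = 181.31 + 55.57 = 236.88 m.
Total head at P-5: h = 237.40 m (water level in the piezometer is the total head).
Head difference: h(P-1) − h(P-5) = 236.88 − 237.40 = -0.52 m.

Δh ≈ -0.52 m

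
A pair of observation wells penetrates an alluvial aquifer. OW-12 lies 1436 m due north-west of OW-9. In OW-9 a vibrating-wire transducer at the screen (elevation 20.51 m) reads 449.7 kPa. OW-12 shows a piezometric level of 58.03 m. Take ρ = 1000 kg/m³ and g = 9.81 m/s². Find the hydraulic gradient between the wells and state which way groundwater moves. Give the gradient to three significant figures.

Pressure head at OW-9: ψ = P/(ρg) = 449.7×1000 / (1000 × 9.81) = 45.84 m.
Total head at OW-9: h = z + ψ = 20.51 + 45.84 = 66.35 m.
Total head at OW-12: h = 58.03 m (water level in the piezometer is the total head).
Head difference: h(OW-9) − h(OW-12) = 66.35 − 58.03 = 8.32 m.
Hydraulic gradient: i = |Δh| / L = 8.32 / 1436 = 0.00579.
Flow is from higher to lower head: from OW-9 toward OW-12, i.e. toward the north-west.

i ≈ 0.00579; groundwater flows toward the north-west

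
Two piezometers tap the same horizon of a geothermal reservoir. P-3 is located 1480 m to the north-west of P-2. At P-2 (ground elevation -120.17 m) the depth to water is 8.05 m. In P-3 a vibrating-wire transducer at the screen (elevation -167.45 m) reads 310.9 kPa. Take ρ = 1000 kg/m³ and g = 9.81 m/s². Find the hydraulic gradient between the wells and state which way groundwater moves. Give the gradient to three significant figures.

Total head at P-2: h = -120.17 − 8.05 = -128.22 m.
Pressure head at P-3: ψ = P/(ρg) = 310.9×1000 / (1000 × 9.81) = 31.69 m.
Total head at P-3: h = z + ψ = -167.45 + 31.69 = -135.76 m.
Head difference: h(P-2) − h(P-3) = -128.22 − (-135.76) = 7.54 m.
Hydraulic gradient: i = |Δh| / L = 7.54 / 1480 = 0.00509.
Flow is from higher to lower head: from P-2 toward P-3, i.e. toward the north-west.

i ≈ 0.00509; groundwater flows toward the north-west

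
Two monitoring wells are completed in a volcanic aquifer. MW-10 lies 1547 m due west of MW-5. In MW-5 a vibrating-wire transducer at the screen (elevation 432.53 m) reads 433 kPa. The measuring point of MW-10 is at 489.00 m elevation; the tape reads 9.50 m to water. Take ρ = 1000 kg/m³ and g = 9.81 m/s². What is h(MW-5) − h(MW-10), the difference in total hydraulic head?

Pressure head at MW-5: ψ = P/(ρg) = 433×1000 / (1000 × 9.81) = 44.14 m.
Total head at MW-5: h = z + ψ = 432.53 + 44.14 = 476.67 m.
Total head at MW-10: h = 489.00 − 9.50 = 479.50 m.
Head difference: h(MW-5) − h(MW-10) = 476.67 − 479.50 = -2.83 m.

Δh ≈ -2.83 m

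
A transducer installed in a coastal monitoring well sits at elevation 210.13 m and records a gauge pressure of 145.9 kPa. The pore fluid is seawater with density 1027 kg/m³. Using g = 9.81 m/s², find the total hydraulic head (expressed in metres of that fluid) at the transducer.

ψ = P/(ρg) = 145.9×1000 / (1027 × 9.81) = 14.48 m.
h = z + ψ = 210.13 + 14.48 = 224.61 m.

h ≈ 224.61 m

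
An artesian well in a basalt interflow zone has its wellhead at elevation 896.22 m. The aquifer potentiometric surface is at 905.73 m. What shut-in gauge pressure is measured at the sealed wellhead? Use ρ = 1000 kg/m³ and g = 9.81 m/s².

P ≈ 93.3 kPa

Head above the cap: Δh = 905.73 − 896.22 = 9.51 m.
P = ρgΔh = 1000 × 9.81 × 9.51 = 93293 Pa ≈ 93.3 kPa.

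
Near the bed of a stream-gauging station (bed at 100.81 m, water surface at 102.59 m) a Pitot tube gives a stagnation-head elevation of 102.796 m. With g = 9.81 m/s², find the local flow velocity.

Near the bed, under hydrostatic conditions, the piezometric head (z + ψ) equals the free-surface elevation, 102.59 m.
Velocity head = total − piezometric = 102.796 − 102.59 = 0.206 m.
v = √(2g·h_v) = √(2 × 9.81 × 0.206) = 2.01 m/s.

v ≈ 2.01 m/s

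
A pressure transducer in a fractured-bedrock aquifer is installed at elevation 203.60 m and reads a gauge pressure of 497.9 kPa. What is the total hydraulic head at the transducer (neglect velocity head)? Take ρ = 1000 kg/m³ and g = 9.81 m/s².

ψ = P/(ρg) = 497.9×1000 / (1000 × 9.81) = 50.75 m.
h = z + ψ = 203.60 + 50.75 = 254.35 m.

h ≈ 254.35 m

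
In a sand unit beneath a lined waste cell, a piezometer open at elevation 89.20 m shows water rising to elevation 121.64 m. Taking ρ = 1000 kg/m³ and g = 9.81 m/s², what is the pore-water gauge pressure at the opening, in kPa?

P ≈ 318 kPa

Pressure head ψ = h − z = 121.64 − 89.20 = 32.44 m.
P = ρgψ = 1000 × 9.81 × 32.44 = 318236 Pa ≈ 318 kPa.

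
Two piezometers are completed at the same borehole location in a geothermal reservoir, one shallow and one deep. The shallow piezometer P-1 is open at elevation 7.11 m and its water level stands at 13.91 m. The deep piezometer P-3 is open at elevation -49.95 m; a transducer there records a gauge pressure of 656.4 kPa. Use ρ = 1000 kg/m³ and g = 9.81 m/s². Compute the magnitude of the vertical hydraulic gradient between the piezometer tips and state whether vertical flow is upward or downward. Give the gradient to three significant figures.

Total head at P-1: h = 13.91 m (water level in the standpipe).
Pressure head at P-3: ψ = P/(ρg) = 656.4×1000 / (1000 × 9.81) = 66.91 m.
Total head at P-3: h = z + ψ = -49.95 + 66.91 = 16.96 m.
Δh = h(P-1) − h(P-3) = 13.91 − 16.96 = -3.05 m.
Vertical separation Δz = 7.11 − (-49.95) = 57.06 m.
|i_v| = |Δh| / Δz = 3.05 / 57.06 = 0.0535.
Head is higher in the deep piezometer, so vertical flow is upward (discharge condition).

|i_v| ≈ 0.0535; vertical flow is upward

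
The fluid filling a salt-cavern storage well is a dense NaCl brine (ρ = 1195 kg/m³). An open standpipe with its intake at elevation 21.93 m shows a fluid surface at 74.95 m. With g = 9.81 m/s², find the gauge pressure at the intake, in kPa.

Pressure head ψ = h − z = 74.95 − 21.93 = 53.02 m.
P = ρgψ = 1195 × 9.81 × 53.02 = 621551 Pa ≈ 622 kPa.

P ≈ 622 kPa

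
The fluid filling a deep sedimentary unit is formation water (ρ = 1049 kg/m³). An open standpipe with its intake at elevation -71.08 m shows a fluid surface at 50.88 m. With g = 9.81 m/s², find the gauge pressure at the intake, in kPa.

Pressure head ψ = h − z = 50.88 − (-71.08) = 121.96 m.
P = ρgψ = 1049 × 9.81 × 121.96 = 1255053 Pa ≈ 1260 kPa.

P ≈ 1260 kPa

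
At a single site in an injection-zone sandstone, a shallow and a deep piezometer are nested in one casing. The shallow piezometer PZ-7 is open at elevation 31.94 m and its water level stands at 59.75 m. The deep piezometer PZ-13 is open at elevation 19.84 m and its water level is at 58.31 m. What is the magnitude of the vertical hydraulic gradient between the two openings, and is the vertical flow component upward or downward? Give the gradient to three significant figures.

|i_v| ≈ 0.119; vertical flow is downward

Total head at PZ-7: h = 59.75 m (water level in the standpipe).
Total head at PZ-13: h = 58.31 m.
Δh = h(PZ-7) − h(PZ-13) = 59.75 − 58.31 = 1.44 m.
Vertical separation Δz = 31.94 − 19.84 = 12.10 m.
|i_v| = |Δh| / Δz = 1.44 / 12.10 = 0.119.
Head is higher in the shallow piezometer, so vertical flow is downward (recharge condition).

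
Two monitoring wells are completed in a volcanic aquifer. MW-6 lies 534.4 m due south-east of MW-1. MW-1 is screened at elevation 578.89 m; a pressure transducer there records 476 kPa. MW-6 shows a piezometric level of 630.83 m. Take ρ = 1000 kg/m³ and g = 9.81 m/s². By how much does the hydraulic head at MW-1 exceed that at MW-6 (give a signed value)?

Δh ≈ -3.42 m

Pressure head at MW-1: ψ = P/(ρg) = 476×1000 / (1000 × 9.81) = 48.52 m.
Total head at MW-1: h = z + ψ = 578.89 + 48.52 = 627.41 m.
Total head at MW-6: h = 630.83 m (water level in the piezometer is the total head).
Head difference: h(MW-1) − h(MW-6) = 627.41 − 630.83 = -3.42 m.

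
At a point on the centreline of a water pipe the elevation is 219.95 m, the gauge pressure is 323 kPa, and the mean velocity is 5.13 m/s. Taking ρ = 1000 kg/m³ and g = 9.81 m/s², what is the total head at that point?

h ≈ 254.22 m

Pressure head ψ = P/(ρg) = 323×1000 / (1000 × 9.81) = 32.93 m.
Velocity head = v²/(2g) = 5.13² / (2 × 9.81) = 1.341 m.
h = z + ψ + v²/(2g) = 219.95 + 32.93 + 1.341 = 254.22 m.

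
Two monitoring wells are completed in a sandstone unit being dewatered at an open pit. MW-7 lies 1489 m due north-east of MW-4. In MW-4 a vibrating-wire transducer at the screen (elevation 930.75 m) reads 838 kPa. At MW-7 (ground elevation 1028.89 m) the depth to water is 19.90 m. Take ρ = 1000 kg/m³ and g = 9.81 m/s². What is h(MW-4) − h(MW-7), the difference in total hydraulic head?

Pressure head at MW-4: ψ = P/(ρg) = 838×1000 / (1000 × 9.81) = 85.42 m.
Total head at MW-4: h = z + ψ = 930.75 + 85.42 = 1016.17 m.
Total head at MW-7: h = 1028.89 − 19.90 = 1008.99 m.
Head difference: h(MW-4) − h(MW-7) = 1016.17 − 1008.99 = 7.18 m.

Δh ≈ 7.18 m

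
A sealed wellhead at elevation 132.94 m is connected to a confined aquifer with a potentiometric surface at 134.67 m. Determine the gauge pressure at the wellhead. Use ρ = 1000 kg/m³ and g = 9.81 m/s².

P ≈ 17.0 kPa

Head above the cap: Δh = 134.67 − 132.94 = 1.73 m.
P = ρgΔh = 1000 × 9.81 × 1.73 = 16971 Pa ≈ 17.0 kPa.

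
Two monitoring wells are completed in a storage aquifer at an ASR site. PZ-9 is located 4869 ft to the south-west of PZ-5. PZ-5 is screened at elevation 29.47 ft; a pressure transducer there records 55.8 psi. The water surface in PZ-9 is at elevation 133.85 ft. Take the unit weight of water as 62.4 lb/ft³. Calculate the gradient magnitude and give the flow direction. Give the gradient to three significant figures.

i ≈ 0.00501; groundwater flows toward the south-west

Pressure head at PZ-5: ψ = 144·P/γ = 144 × 55.8 / 62.4 = 128.77 ft.
Total head at PZ-5: h = z + ψ = 29.47 + 128.77 = 158.24 ft.
Total head at PZ-9: h = 133.85 ft (water level in the piezometer is the total head).
Head difference: h(PZ-5) − h(PZ-9) = 158.24 − 133.85 = 24.39 ft.
Hydraulic gradient: i = |Δh| / L = 24.39 / 4869 = 0.00501.
Flow is from higher to lower head: from PZ-5 toward PZ-9, i.e. toward the south-west.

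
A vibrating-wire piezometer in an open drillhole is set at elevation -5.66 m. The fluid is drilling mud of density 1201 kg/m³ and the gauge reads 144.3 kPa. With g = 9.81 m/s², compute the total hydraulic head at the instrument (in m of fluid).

ψ = P/(ρg) = 144.3×1000 / (1201 × 9.81) = 12.25 m.
h = z + ψ = -5.66 + 12.25 = 6.59 m.

h ≈ 6.59 m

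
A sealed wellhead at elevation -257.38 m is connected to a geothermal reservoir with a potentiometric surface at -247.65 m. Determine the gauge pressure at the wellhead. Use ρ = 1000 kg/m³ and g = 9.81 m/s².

Head above the cap: Δh = -247.65 − (-257.38) = 9.73 m.
P = ρgΔh = 1000 × 9.81 × 9.73 = 95451 Pa ≈ 95.5 kPa.

P ≈ 95.5 kPa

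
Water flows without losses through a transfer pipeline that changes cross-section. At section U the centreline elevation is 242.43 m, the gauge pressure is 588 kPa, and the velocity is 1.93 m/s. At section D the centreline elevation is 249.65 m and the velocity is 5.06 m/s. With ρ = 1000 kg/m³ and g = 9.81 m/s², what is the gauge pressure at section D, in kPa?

Pressure head at U: ψ₁ = P₁/(ρg) = 588×1000 / (1000 × 9.81) = 59.94 m.
Velocity heads: v₁²/2g = 1.93²/19.62 = 0.190 m; v₂²/2g = 5.06²/19.62 = 1.305 m.
Total head H = z₁ + ψ₁ + v₁²/2g = 242.43 + 59.94 + 0.190 = 302.56 m.
ψ₂ = H − z₂ − v₂²/2g = 302.56 − 249.65 − 1.305 = 51.60 m.
P₂ = ρgψ₂ = 1000 × 9.81 × 51.60 ≈ 506 kPa.

P₂ ≈ 506 kPa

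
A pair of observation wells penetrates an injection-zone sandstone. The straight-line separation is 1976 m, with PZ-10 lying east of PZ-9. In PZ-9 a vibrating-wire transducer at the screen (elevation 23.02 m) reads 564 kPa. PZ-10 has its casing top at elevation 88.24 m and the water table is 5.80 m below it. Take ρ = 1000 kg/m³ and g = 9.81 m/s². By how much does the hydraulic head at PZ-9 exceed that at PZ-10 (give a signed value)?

Pressure head at PZ-9: ψ = P/(ρg) = 564×1000 / (1000 × 9.81) = 57.49 m.
Total head at PZ-9: h = z + ψ = 23.02 + 57.49 = 80.51 m.
Total head at PZ-10: h = 88.24 − 5.80 = 82.44 m.
Head difference: h(PZ-9) − h(PZ-10) = 80.51 − 82.44 = -1.93 m.

Δh ≈ -1.93 m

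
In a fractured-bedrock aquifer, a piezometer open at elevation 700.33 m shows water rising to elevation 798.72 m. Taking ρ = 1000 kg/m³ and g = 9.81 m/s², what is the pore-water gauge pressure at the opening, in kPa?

Pressure head ψ = h − z = 798.72 − 700.33 = 98.39 m.
P = ρgψ = 1000 × 9.81 × 98.39 = 965206 Pa ≈ 965 kPa.

P ≈ 965 kPa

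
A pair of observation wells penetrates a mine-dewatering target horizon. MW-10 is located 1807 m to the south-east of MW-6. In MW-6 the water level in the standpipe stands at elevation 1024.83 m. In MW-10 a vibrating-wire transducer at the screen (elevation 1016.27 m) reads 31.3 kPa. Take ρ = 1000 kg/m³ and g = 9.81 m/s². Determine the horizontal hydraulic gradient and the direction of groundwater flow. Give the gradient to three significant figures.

Total head at MW-6: h = 1024.83 m (water level in the piezometer is the total head).
Pressure head at MW-10: ψ = P/(ρg) = 31.3×1000 / (1000 × 9.81) = 3.19 m.
Total head at MW-10: h = z + ψ = 1016.27 + 3.19 = 1019.46 m.
Head difference: h(MW-6) − h(MW-10) = 1024.83 − 1019.46 = 5.37 m.
Hydraulic gradient: i = |Δh| / L = 5.37 / 1807 = 0.00297.
Flow is from higher to lower head: from MW-6 toward MW-10, i.e. toward the south-east.

i ≈ 0.00297; groundwater flows toward the south-east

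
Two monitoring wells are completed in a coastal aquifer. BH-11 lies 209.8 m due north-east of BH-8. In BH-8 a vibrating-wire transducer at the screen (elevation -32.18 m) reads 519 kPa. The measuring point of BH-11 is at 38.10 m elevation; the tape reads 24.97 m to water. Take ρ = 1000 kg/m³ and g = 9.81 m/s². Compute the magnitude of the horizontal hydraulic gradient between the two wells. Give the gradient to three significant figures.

Pressure head at BH-8: ψ = P/(ρg) = 519×1000 / (1000 × 9.81) = 52.91 m.
Total head at BH-8: h = z + ψ = -32.18 + 52.91 = 20.73 m.
Total head at BH-11: h = 38.10 − 24.97 = 13.13 m.
Head difference: h(BH-8) − h(BH-11) = 20.73 − 13.13 = 7.60 m.
Hydraulic gradient: i = |Δh| / L = 7.60 / 209.8 = 0.0362.

i ≈ 0.0362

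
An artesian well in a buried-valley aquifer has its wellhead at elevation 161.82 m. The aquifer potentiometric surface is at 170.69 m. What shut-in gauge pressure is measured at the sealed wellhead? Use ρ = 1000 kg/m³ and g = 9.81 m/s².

Head above the cap: Δh = 170.69 − 161.82 = 8.87 m.
P = ρgΔh = 1000 × 9.81 × 8.87 = 87015 Pa ≈ 87.0 kPa.

P ≈ 87.0 kPa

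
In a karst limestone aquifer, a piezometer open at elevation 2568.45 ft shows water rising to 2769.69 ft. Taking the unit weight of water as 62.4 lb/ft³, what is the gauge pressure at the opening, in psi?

Pressure head ψ = h − z = 2769.69 − 2568.45 = 201.24 ft.
P = γ·ψ / 144 = 62.4 × 201.24 / 144 = 87.2 psi.

P ≈ 87.2 psi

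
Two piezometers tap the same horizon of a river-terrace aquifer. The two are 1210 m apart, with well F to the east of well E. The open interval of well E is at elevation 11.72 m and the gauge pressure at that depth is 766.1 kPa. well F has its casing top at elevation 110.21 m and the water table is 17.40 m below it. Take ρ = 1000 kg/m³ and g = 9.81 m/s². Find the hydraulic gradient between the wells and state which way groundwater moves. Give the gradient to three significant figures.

i ≈ 0.00248; groundwater flows toward the west

Pressure head at well E: ψ = P/(ρg) = 766.1×1000 / (1000 × 9.81) = 78.09 m.
Total head at well E: h = z + ψ = 11.72 + 78.09 = 89.81 m.
Total head at well F: h = 110.21 − 17.40 = 92.81 m.
Head difference: h(well E) − h(well F) = 89.81 − 92.81 = -3.00 m.
Hydraulic gradient: i = |Δh| / L = 3.00 / 1210 = 0.00248.
Flow is from higher to lower head: from well F toward well E, i.e. toward the west.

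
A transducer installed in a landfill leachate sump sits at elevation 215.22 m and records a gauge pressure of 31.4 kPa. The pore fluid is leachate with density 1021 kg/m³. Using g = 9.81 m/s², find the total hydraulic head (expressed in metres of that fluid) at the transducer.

h ≈ 218.35 m

ψ = P/(ρg) = 31.4×1000 / (1021 × 9.81) = 3.13 m.
h = z + ψ = 215.22 + 3.13 = 218.35 m.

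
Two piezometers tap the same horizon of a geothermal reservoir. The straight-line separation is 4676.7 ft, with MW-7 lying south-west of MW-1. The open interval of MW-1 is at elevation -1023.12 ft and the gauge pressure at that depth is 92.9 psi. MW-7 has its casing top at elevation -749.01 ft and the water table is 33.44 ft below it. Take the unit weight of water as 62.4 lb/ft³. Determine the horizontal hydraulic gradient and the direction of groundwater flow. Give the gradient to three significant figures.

Pressure head at MW-1: ψ = 144·P/γ = 144 × 92.9 / 62.4 = 214.38 ft.
Total head at MW-1: h = z + ψ = -1023.12 + 214.38 = -808.74 ft.
Total head at MW-7: h = -749.01 − 33.44 = -782.45 ft.
Head difference: h(MW-1) − h(MW-7) = -808.74 − (-782.45) = -26.29 ft.
Hydraulic gradient: i = |Δh| / L = 26.29 / 4676.7 = 0.00562.
Flow is from higher to lower head: from MW-7 toward MW-1, i.e. toward the north-east.

i ≈ 0.00562; groundwater flows toward the north-east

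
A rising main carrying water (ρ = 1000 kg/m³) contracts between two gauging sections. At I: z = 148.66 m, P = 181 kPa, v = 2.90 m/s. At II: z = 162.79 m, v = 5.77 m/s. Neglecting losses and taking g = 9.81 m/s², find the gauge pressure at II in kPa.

P₂ ≈ 29.9 kPa

Pressure head at I: ψ₁ = P₁/(ρg) = 181×1000 / (1000 × 9.81) = 18.45 m.
Velocity heads: v₁²/2g = 2.90²/19.62 = 0.429 m; v₂²/2g = 5.77²/19.62 = 1.697 m.
Total head H = z₁ + ψ₁ + v₁²/2g = 148.66 + 18.45 + 0.429 = 167.54 m.
ψ₂ = H − z₂ − v₂²/2g = 167.54 − 162.79 − 1.697 = 3.05 m.
P₂ = ρgψ₂ = 1000 × 9.81 × 3.05 ≈ 29.9 kPa.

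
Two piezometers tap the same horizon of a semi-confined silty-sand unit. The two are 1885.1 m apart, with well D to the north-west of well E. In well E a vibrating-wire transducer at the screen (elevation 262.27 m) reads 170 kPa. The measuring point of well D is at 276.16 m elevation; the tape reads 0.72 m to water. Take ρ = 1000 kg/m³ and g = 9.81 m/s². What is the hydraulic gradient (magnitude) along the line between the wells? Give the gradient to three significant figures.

Pressure head at well E: ψ = P/(ρg) = 170×1000 / (1000 × 9.81) = 17.33 m.
Total head at well E: h = z + ψ = 262.27 + 17.33 = 279.60 m.
Total head at well D: h = 276.16 − 0.72 = 275.44 m.
Head difference: h(well E) − h(well D) = 279.60 − 275.44 = 4.16 m.
Hydraulic gradient: i = |Δh| / L = 4.16 / 1885.1 = 0.00221.

i ≈ 0.00221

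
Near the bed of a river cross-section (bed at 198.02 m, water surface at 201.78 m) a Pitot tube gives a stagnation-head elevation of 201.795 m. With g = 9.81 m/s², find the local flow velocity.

Near the bed, under hydrostatic conditions, the piezometric head (z + ψ) equals the free-surface elevation, 201.78 m.
Velocity head = total − piezometric = 201.795 − 201.78 = 0.015 m.
v = √(2g·h_v) = √(2 × 9.81 × 0.015) = 0.542 m/s.

v ≈ 0.542 m/s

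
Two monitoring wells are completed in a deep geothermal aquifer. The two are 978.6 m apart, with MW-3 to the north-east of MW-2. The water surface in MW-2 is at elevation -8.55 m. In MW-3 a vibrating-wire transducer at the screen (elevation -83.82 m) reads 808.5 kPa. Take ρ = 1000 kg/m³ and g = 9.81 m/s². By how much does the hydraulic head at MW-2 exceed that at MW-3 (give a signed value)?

Total head at MW-2: h = -8.55 m (water level in the piezometer is the total head).
Pressure head at MW-3: ψ = P/(ρg) = 808.5×1000 / (1000 × 9.81) = 82.42 m.
Total head at MW-3: h = z + ψ = -83.82 + 82.42 = -1.40 m.
Head difference: h(MW-2) − h(MW-3) = -8.55 − (-1.40) = -7.15 m.

Δh ≈ -7.15 m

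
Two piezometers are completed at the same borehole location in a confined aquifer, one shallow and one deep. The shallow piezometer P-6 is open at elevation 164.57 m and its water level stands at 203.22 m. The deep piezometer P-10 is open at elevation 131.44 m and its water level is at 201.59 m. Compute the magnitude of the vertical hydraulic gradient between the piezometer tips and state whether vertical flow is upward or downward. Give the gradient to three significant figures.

Total head at P-6: h = 203.22 m (water level in the standpipe).
Total head at P-10: h = 201.59 m.
Δh = h(P-6) − h(P-10) = 203.22 − 201.59 = 1.63 m.
Vertical separation Δz = 164.57 − 131.44 = 33.13 m.
|i_v| = |Δh| / Δz = 1.63 / 33.13 = 0.0492.
Head is higher in the shallow piezometer, so vertical flow is downward (recharge condition).

|i_v| ≈ 0.0492; vertical flow is downward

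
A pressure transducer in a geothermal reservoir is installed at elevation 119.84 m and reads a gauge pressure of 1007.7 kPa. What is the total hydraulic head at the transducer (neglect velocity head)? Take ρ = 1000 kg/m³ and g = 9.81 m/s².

h ≈ 222.56 m

ψ = P/(ρg) = 1007.7×1000 / (1000 × 9.81) = 102.72 m.
h = z + ψ = 119.84 + 102.72 = 222.56 m.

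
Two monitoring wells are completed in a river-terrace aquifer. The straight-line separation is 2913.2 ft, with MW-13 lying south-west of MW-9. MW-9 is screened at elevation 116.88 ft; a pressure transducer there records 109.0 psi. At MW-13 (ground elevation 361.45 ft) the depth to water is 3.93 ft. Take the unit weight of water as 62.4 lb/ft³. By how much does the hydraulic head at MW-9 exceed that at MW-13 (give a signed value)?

Δh ≈ 10.90 ft

Pressure head at MW-9: ψ = 144·P/γ = 144 × 109.0 / 62.4 = 251.54 ft.
Total head at MW-9: h = z + ψ = 116.88 + 251.54 = 368.42 ft.
Total head at MW-13: h = 361.45 − 3.93 = 357.52 ft.
Head difference: h(MW-9) − h(MW-13) = 368.42 − 357.52 = 10.90 ft.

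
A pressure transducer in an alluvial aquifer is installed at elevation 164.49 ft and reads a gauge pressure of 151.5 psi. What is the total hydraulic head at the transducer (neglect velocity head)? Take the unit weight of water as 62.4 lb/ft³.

ψ = 144·P/γ = 144 × 151.5 / 62.4 = 349.62 ft.
h = z + ψ = 164.49 + 349.62 = 514.11 ft.

h ≈ 514.11 ft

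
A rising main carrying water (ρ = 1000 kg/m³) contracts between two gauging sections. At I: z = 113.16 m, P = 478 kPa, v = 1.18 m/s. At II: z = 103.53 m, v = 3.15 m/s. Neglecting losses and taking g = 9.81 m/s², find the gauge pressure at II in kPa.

Pressure head at I: ψ₁ = P₁/(ρg) = 478×1000 / (1000 × 9.81) = 48.73 m.
Velocity heads: v₁²/2g = 1.18²/19.62 = 0.071 m; v₂²/2g = 3.15²/19.62 = 0.506 m.
Total head H = z₁ + ψ₁ + v₁²/2g = 113.16 + 48.73 + 0.071 = 161.96 m.
ψ₂ = H − z₂ − v₂²/2g = 161.96 − 103.53 − 0.506 = 57.92 m.
P₂ = ρgψ₂ = 1000 × 9.81 × 57.92 ≈ 568 kPa.

P₂ ≈ 568 kPa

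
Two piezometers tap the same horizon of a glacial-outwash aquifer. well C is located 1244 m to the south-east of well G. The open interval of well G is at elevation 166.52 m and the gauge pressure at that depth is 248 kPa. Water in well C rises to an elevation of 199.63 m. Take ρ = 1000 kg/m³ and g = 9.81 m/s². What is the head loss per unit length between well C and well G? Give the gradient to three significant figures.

Pressure head at well G: ψ = P/(ρg) = 248×1000 / (1000 × 9.81) = 25.28 m.
Total head at well G: h = z + ψ = 166.52 + 25.28 = 191.80 m.
Total head at well C: h = 199.63 m (water level in the piezometer is the total head).
Head difference: h(well G) − h(well C) = 191.80 − 199.63 = -7.83 m.
Hydraulic gradient: i = |Δh| / L = 7.83 / 1244 = 0.00629.

i ≈ 0.00629 m/m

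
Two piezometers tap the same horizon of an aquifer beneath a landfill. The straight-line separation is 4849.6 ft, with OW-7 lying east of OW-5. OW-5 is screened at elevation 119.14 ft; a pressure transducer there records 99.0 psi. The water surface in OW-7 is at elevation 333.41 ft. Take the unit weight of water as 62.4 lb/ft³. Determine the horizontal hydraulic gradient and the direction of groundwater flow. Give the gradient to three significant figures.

Pressure head at OW-5: ψ = 144·P/γ = 144 × 99.0 / 62.4 = 228.46 ft.
Total head at OW-5: h = z + ψ = 119.14 + 228.46 = 347.60 ft.
Total head at OW-7: h = 333.41 ft (water level in the piezometer is the total head).
Head difference: h(OW-5) − h(OW-7) = 347.60 − 333.41 = 14.19 ft.
Hydraulic gradient: i = |Δh| / L = 14.19 / 4849.6 = 0.00293.
Flow is from higher to lower head: from OW-5 toward OW-7, i.e. toward the east.

i ≈ 0.00293; groundwater flows toward the east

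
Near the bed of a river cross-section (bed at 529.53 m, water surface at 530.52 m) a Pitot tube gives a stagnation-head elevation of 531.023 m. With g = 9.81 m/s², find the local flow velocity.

Near the bed, under hydrostatic conditions, the piezometric head (z + ψ) equals the free-surface elevation, 530.52 m.
Velocity head = total − piezometric = 531.023 − 530.52 = 0.503 m.
v = √(2g·h_v) = √(2 × 9.81 × 0.503) = 3.14 m/s.

v ≈ 3.14 m/s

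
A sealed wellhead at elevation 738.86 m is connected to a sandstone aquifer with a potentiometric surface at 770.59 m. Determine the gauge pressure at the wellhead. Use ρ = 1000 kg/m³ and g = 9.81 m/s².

P ≈ 311 kPa

Head above the cap: Δh = 770.59 − 738.86 = 31.73 m.
P = ρgΔh = 1000 × 9.81 × 31.73 = 311271 Pa ≈ 311 kPa.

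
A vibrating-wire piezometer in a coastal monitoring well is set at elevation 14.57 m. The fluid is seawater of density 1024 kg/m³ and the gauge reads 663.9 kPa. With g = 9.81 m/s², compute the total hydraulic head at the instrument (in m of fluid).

ψ = P/(ρg) = 663.9×1000 / (1024 × 9.81) = 66.09 m.
h = z + ψ = 14.57 + 66.09 = 80.66 m.

h ≈ 80.66 m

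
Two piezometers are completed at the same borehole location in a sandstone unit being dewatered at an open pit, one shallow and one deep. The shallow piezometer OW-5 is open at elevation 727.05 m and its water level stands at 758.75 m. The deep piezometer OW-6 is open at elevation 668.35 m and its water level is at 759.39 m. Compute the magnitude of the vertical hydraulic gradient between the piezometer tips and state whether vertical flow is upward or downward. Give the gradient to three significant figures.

|i_v| ≈ 0.0109; vertical flow is upward

Total head at OW-5: h = 758.75 m (water level in the standpipe).
Total head at OW-6: h = 759.39 m.
Δh = h(OW-5) − h(OW-6) = 758.75 − 759.39 = -0.64 m.
Vertical separation Δz = 727.05 − 668.35 = 58.70 m.
|i_v| = |Δh| / Δz = 0.64 / 58.70 = 0.0109.
Head is higher in the deep piezometer, so vertical flow is upward (discharge condition).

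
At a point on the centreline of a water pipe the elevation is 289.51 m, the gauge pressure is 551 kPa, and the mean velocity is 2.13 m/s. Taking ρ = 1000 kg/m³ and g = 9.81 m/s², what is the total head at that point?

Pressure head ψ = P/(ρg) = 551×1000 / (1000 × 9.81) = 56.17 m.
Velocity head = v²/(2g) = 2.13² / (2 × 9.81) = 0.231 m.
h = z + ψ + v²/(2g) = 289.51 + 56.17 + 0.231 = 345.91 m.

h ≈ 345.91 m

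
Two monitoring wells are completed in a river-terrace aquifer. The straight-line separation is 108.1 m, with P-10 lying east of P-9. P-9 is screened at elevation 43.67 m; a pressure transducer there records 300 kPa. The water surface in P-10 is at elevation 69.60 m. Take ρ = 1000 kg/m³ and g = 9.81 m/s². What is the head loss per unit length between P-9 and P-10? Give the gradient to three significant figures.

Pressure head at P-9: ψ = P/(ρg) = 300×1000 / (1000 × 9.81) = 30.58 m.
Total head at P-9: h = z + ψ = 43.67 + 30.58 = 74.25 m.
Total head at P-10: h = 69.60 m (water level in the piezometer is the total head).
Head difference: h(P-9) − h(P-10) = 74.25 − 69.60 = 4.65 m.
Hydraulic gradient: i = |Δh| / L = 4.65 / 108.1 = 0.0430.

i ≈ 0.0430 m/m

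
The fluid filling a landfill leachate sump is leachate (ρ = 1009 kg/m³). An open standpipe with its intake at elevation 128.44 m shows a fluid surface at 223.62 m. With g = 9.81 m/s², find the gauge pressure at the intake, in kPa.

P ≈ 942 kPa

Pressure head ψ = h − z = 223.62 − 128.44 = 95.18 m.
P = ρgψ = 1009 × 9.81 × 95.18 = 942119 Pa ≈ 942 kPa.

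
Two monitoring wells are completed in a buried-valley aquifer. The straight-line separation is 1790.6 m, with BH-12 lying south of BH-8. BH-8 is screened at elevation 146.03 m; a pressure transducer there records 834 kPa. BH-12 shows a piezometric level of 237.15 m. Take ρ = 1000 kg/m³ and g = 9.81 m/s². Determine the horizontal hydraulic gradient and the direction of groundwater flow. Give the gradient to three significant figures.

i ≈ 0.00341; groundwater flows toward the north

Pressure head at BH-8: ψ = P/(ρg) = 834×1000 / (1000 × 9.81) = 85.02 m.
Total head at BH-8: h = z + ψ = 146.03 + 85.02 = 231.05 m.
Total head at BH-12: h = 237.15 m (water level in the piezometer is the total head).
Head difference: h(BH-8) − h(BH-12) = 231.05 − 237.15 = -6.10 m.
Hydraulic gradient: i = |Δh| / L = 6.10 / 1790.6 = 0.00341.
Flow is from higher to lower head: from BH-12 toward BH-8, i.e. toward the north.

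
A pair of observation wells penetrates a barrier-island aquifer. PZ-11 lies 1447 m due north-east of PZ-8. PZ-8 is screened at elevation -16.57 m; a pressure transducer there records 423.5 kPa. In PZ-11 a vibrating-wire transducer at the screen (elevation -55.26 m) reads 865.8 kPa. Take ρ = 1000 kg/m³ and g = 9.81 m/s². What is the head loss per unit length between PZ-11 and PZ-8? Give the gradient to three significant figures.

Pressure head at PZ-8: ψ = P/(ρg) = 423.5×1000 / (1000 × 9.81) = 43.17 m.
Total head at PZ-8: h = z + ψ = -16.57 + 43.17 = 26.60 m.
Pressure head at PZ-11: ψ = P/(ρg) = 865.8×1000 / (1000 × 9.81) = 88.26 m.
Total head at PZ-11: h = z + ψ = -55.26 + 88.26 = 33.00 m.
Head difference: h(PZ-8) − h(PZ-11) = 26.60 − 33.00 = -6.40 m.
Hydraulic gradient: i = |Δh| / L = 6.40 / 1447 = 0.00442.

i ≈ 0.00442 m/m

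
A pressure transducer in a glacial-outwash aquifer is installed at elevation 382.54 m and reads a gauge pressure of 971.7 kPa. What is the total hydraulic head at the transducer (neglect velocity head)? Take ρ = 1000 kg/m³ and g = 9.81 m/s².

ψ = P/(ρg) = 971.7×1000 / (1000 × 9.81) = 99.05 m.
h = z + ψ = 382.54 + 99.05 = 481.59 m.

h ≈ 481.59 m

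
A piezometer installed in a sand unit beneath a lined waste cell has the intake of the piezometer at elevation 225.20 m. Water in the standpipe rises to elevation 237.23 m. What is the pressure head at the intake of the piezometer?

Total head h = 237.23 m (the water-surface elevation in the piezometer).
Pressure head ψ = h − z = 237.23 − 225.20 = 12.03 m.

ψ ≈ 12.03 m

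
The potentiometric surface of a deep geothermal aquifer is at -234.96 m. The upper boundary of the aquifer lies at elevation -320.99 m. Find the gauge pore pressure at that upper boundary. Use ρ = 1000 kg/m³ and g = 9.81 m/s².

P ≈ 844 kPa

Pressure head at the aquifer top: ψ = h − z = -234.96 − (-320.99) = 86.03 m.
P = ρgψ = 1000 × 9.81 × 86.03 = 843954 Pa ≈ 844 kPa.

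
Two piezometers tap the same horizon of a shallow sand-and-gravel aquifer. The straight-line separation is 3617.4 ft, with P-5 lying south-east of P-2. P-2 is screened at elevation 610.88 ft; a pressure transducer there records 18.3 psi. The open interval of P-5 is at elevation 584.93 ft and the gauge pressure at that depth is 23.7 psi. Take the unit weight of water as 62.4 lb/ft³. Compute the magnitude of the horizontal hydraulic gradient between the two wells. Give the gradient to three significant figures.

Pressure head at P-2: ψ = 144·P/γ = 144 × 18.3 / 62.4 = 42.23 ft.
Total head at P-2: h = z + ψ = 610.88 + 42.23 = 653.11 ft.
Pressure head at P-5: ψ = 144·P/γ = 144 × 23.7 / 62.4 = 54.69 ft.
Total head at P-5: h = z + ψ = 584.93 + 54.69 = 639.62 ft.
Head difference: h(P-2) − h(P-5) = 653.11 − 639.62 = 13.49 ft.
Hydraulic gradient: i = |Δh| / L = 13.49 / 3617.4 = 0.00373.

i ≈ 0.00373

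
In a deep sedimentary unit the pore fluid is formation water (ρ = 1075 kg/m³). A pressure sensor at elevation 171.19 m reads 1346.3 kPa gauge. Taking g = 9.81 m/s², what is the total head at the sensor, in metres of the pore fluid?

ψ = P/(ρg) = 1346.3×1000 / (1075 × 9.81) = 127.66 m.
h = z + ψ = 171.19 + 127.66 = 298.85 m.

h ≈ 298.85 m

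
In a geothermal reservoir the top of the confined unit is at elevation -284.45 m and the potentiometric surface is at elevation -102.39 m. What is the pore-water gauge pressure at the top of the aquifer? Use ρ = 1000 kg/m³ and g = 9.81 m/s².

Pressure head at the aquifer top: ψ = h − z = -102.39 − (-284.45) = 182.06 m.
P = ρgψ = 1000 × 9.81 × 182.06 = 1786009 Pa ≈ 1790 kPa.

P ≈ 1790 kPa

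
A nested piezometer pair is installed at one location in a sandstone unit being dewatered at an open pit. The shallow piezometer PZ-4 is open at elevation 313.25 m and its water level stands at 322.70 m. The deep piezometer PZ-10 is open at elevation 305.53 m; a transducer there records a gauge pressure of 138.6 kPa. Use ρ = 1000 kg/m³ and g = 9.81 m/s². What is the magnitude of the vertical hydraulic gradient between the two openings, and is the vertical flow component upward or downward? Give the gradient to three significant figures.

|i_v| ≈ 0.394; vertical flow is downward

Total head at PZ-4: h = 322.70 m (water level in the standpipe).
Pressure head at PZ-10: ψ = P/(ρg) = 138.6×1000 / (1000 × 9.81) = 14.13 m.
Total head at PZ-10: h = z + ψ = 305.53 + 14.13 = 319.66 m.
Δh = h(PZ-4) − h(PZ-10) = 322.70 − 319.66 = 3.04 m.
Vertical separation Δz = 313.25 − 305.53 = 7.72 m.
|i_v| = |Δh| / Δz = 3.04 / 7.72 = 0.394.
Head is higher in the shallow piezometer, so vertical flow is downward (recharge condition).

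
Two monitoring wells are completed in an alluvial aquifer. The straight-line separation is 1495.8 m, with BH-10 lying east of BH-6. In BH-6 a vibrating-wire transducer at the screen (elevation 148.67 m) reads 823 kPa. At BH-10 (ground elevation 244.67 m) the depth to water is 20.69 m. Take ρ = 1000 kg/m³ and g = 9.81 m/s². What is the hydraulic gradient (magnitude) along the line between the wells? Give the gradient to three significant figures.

i ≈ 0.00574

Pressure head at BH-6: ψ = P/(ρg) = 823×1000 / (1000 × 9.81) = 83.89 m.
Total head at BH-6: h = z + ψ = 148.67 + 83.89 = 232.56 m.
Total head at BH-10: h = 244.67 − 20.69 = 223.98 m.
Head difference: h(BH-6) − h(BH-10) = 232.56 − 223.98 = 8.58 m.
Hydraulic gradient: i = |Δh| / L = 8.58 / 1495.8 = 0.00574.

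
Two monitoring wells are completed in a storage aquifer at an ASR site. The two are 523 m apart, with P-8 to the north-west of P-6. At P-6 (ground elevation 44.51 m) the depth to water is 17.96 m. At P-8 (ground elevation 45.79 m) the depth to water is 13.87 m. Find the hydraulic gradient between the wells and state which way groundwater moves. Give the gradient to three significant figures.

i ≈ 0.0103; groundwater flows toward the south-east

Total head at P-6: h = 44.51 − 17.96 = 26.55 m.
Total head at P-8: h = 45.79 − 13.87 = 31.92 m.
Head difference: h(P-6) − h(P-8) = 26.55 − 31.92 = -5.37 m.
Hydraulic gradient: i = |Δh| / L = 5.37 / 523 = 0.0103.
Flow is from higher to lower head: from P-8 toward P-6, i.e. toward the south-east.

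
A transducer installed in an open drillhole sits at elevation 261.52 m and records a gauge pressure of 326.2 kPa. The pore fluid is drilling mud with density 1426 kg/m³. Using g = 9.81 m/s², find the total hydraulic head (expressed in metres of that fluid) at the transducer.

h ≈ 284.84 m

ψ = P/(ρg) = 326.2×1000 / (1426 × 9.81) = 23.32 m.
h = z + ψ = 261.52 + 23.32 = 284.84 m.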